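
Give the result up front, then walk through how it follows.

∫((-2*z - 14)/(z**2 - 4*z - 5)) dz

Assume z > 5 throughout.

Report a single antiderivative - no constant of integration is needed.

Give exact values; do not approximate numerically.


The answer is -4*log(z - 5) + 2*log(z + 1).
Step 1. Decompose ∫((-2*z - 14)/(z**2 - 4*z - 5)) dz by partial fractions, (-2*z - 14)/(z**2 - 4*z - 5) = 2/(z + 1) - 4/(z - 5): now ∫(-4/(z - 5)) dz + ∫(2/(z + 1)) dz.
Step 2. Evaluate the standard form [assuming z > -1]: now 2*log(z + 1) + ∫(-4/(z - 5)) dz.
Step 3. Evaluate the standard form [assuming z > 5]: now -4*log(z - 5) + 2*log(z + 1).
Answer: -4*log(z - 5) + 2*log(z + 1).


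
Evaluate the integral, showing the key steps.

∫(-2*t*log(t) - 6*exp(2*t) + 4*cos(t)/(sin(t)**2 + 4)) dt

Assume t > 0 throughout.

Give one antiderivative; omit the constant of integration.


Step 1. Rewrite: now ∫(-2*t*log(t)) dt + ∫(4*cos(t)/(sin(t)**2 + 4)) dt + ∫(-6*exp(2*t)) dt.
Step 2. Integrate ∫(-2*t*log(t)) dt by parts with u = log(t), dv = (-2*t) dt, so v = -t**2 [assuming t > 0]: now -t**2*log(t) + ∫(t) dt + ∫(4*cos(t)/(sin(t)**2 + 4)) dt + ∫(-6*exp(2*t)) dt.
Step 3. Evaluate the standard form: now -t**2*log(t) + t**2/2 + ∫(4*cos(t)/(sin(t)**2 + 4)) dt + ∫(-6*exp(2*t)) dt.
Step 4. Evaluate the standard form: now -t**2*log(t) + t**2/2 - 3*exp(2*t) + ∫(4*cos(t)/(sin(t)**2 + 4)) dt.
Step 5. Substitute u = sin(t), turning ∫(4*cos(t)/(sin(t)**2 + 4)) dt into ∫(4/(u**2 + 4)) du: now -t**2*log(t) + t**2/2 - 3*exp(2*t) + ∫(4/(u**2 + 4)) du.
Step 6. Evaluate the standard form: now -t**2*log(t) + t**2/2 - 3*exp(2*t) + 2*atan(u/2).
Step 7. Substitute back u = sin(t): now -t**2*log(t) + t**2/2 - 3*exp(2*t) + 2*atan(sin(t)/2).
Answer: -t**2*log(t) + t**2/2 - 3*exp(2*t) + 2*atan(sin(t)/2).


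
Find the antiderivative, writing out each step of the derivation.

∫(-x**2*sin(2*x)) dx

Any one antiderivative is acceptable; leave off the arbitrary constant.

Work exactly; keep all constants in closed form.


Step 1. Integrate ∫(-x**2*sin(2*x)) dx by parts with u = x**2, dv = (-sin(2*x)) dx, so v = cos(2*x)/2: now x**2*cos(2*x)/2 + ∫(-x*cos(2*x)) dx.
Step 2. Integrate ∫(-x*cos(2*x)) dx by parts with u = x, dv = (-cos(2*x)) dx, so v = -sin(2*x)/2: now x**2*cos(2*x)/2 - x*sin(2*x)/2 + ∫(sin(2*x)/2) dx.
Step 3. Evaluate the standard form: now x**2*cos(2*x)/2 - x*sin(2*x)/2 - cos(2*x)/4.
Answer: x**2*cos(2*x)/2 - x*sin(2*x)/2 - cos(2*x)/4.


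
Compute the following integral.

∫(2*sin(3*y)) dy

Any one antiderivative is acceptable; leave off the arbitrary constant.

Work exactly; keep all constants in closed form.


Answer: -2*cos(3*y)/3.


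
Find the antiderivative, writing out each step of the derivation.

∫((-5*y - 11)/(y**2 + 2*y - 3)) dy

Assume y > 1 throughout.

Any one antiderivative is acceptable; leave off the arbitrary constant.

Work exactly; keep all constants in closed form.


Step 1. Decompose ∫((-5*y - 11)/(y**2 + 2*y - 3)) dy by partial fractions, (-5*y - 11)/(y**2 + 2*y - 3) = -1/(y + 3) - 4/(y - 1): now ∫(-4/(y - 1)) dy + ∫(-1/(y + 3)) dy.
Step 2. Evaluate the standard form [assuming y > -3]: now -log(y + 3) + ∫(-4/(y - 1)) dy.
Step 3. Evaluate the standard form [assuming y > 1]: now -4*log(y - 1) - log(y + 3).
Answer: -4*log(y - 1) - log(y + 3).


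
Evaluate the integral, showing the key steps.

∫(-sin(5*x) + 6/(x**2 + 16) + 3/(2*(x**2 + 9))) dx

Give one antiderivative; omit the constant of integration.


Step 1. Rewrite: now ∫(3/(2*(x**2 + 9))) dx + ∫(6/(x**2 + 16)) dx + ∫(-sin(5*x)) dx.
Step 2. Evaluate the standard form: now cos(5*x)/5 + ∫(3/(2*(x**2 + 9))) dx + ∫(6/(x**2 + 16)) dx.
Step 3. Evaluate the standard form: now cos(5*x)/5 + 3*atan(x/4)/2 + ∫(3/(2*(x**2 + 9))) dx.
Step 4. Evaluate the standard form: now cos(5*x)/5 + 3*atan(x/4)/2 + atan(x/3)/2.
Answer: cos(5*x)/5 + 3*atan(x/4)/2 + atan(x/3)/2.


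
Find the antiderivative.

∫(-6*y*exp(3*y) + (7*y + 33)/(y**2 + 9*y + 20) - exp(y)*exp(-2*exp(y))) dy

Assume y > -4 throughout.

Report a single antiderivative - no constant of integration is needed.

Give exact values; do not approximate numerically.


Answer: -2*y*exp(3*y) + 2*exp(3*y)/3 + 5*log(y + 4) + 2*log(y + 5) + exp(-2*exp(y))/2.


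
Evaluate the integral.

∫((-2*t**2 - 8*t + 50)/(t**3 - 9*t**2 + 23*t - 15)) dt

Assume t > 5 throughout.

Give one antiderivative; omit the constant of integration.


Answer: -5*log(t - 5) - 2*log(t - 3) + 5*log(t - 1).


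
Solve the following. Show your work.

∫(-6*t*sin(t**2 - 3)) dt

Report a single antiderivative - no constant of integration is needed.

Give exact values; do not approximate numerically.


Step 1. Substitute u = t**2 - 3, turning ∫(-6*t*sin(t**2 - 3)) dt into ∫(-3*sin(u)) du: now ∫(-3*sin(u)) du.
Step 2. Evaluate the standard form: now 3*cos(u).
Step 3. Substitute back u = t**2 - 3: now 3*cos(t**2 - 3).
Answer: 3*cos(t**2 - 3).


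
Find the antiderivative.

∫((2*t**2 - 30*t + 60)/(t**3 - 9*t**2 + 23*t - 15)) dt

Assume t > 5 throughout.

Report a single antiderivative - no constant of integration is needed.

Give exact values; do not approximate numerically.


Answer: -5*log(t - 5) + 3*log(t - 3) + 4*log(t - 1).


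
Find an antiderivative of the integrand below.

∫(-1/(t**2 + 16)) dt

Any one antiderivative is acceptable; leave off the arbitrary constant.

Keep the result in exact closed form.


Answer: -atan(t/4)/4.


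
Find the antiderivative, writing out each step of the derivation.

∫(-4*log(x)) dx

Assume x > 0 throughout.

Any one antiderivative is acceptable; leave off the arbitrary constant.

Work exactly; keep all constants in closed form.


Step 1. Integrate ∫(-4*log(x)) dx by parts with u = log(x), dv = (-4) dx, so v = -4*x [assuming x > 0]: now -4*x*log(x) + ∫(4) dx.
Step 2. Evaluate the standard form: now -4*x*log(x) + 4*x.
Answer: -4*x*log(x) + 4*x.


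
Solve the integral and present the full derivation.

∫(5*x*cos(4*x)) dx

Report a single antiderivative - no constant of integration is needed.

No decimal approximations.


Step 1. Integrate ∫(5*x*cos(4*x)) dx by parts with u = x, dv = (5*cos(4*x)) dx, so v = 5*sin(4*x)/4: now 5*x*sin(4*x)/4 + ∫(-5*sin(4*x)/4) dx.
Step 2. Evaluate the standard form: now 5*x*sin(4*x)/4 + 5*cos(4*x)/16.
Answer: 5*x*sin(4*x)/4 + 5*cos(4*x)/16.


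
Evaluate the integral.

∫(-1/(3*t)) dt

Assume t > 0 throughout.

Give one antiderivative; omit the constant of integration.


Answer: -log(t)/3.


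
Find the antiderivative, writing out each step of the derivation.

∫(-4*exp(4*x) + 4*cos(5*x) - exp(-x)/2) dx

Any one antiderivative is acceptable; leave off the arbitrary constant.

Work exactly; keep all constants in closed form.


Step 1. Rewrite: now ∫(-exp(-x)/2) dx + ∫(-4*exp(4*x)) dx + ∫(4*cos(5*x)) dx.
Step 2. Evaluate the standard form: now -exp(4*x) + ∫(-exp(-x)/2) dx + ∫(4*cos(5*x)) dx.
Step 3. Evaluate the standard form: now -exp(4*x) + 4*sin(5*x)/5 + ∫(-exp(-x)/2) dx.
Step 4. Evaluate the standard form: now -exp(4*x) + 4*sin(5*x)/5 + exp(-x)/2.
Answer: -exp(4*x) + 4*sin(5*x)/5 + exp(-x)/2.


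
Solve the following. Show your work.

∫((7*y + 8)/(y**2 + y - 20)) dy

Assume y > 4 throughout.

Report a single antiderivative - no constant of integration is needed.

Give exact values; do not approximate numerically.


Step 1. Decompose ∫((7*y + 8)/(y**2 + y - 20)) dy by partial fractions, (7*y + 8)/(y**2 + y - 20) = 3/(y + 5) + 4/(y - 4): now ∫(4/(y - 4)) dy + ∫(3/(y + 5)) dy.
Step 2. Evaluate the standard form [assuming y > 4]: now 4*log(y - 4) + ∫(3/(y + 5)) dy.
Step 3. Evaluate the standard form [assuming y > -5]: now 4*log(y - 4) + 3*log(y + 5).
Answer: 4*log(y - 4) + 3*log(y + 5).


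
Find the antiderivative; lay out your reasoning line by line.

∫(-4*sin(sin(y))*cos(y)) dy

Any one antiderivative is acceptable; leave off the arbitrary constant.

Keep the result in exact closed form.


Step 1. Substitute u = sin(y), turning ∫(-4*sin(sin(y))*cos(y)) dy into ∫(-4*sin(u)) du: now ∫(-4*sin(u)) du.
Step 2. Evaluate the standard form: now 4*cos(u).
Step 3. Substitute back u = sin(y): now 4*cos(sin(y)).
Answer: 4*cos(sin(y)).


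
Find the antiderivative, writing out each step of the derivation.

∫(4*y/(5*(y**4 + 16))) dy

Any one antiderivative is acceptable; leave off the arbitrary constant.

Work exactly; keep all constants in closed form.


Step 1. Substitute u = y**2, turning ∫(4*y/(5*(y**4 + 16))) dy into ∫(2/(5*(u**2 + 16))) du: now ∫(2/(5*(u**2 + 16))) du.
Step 2. Evaluate the standard form: now atan(u/4)/10.
Step 3. Substitute back u = y**2: now atan(y**2/4)/10.
Answer: atan(y**2/4)/10.


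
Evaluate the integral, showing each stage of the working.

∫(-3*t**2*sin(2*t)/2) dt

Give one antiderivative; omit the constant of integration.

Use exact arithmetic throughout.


Step 1. Integrate ∫(-3*t**2*sin(2*t)/2) dt by parts with u = t**2, dv = (-3*sin(2*t)/2) dt, so v = 3*cos(2*t)/4: now 3*t**2*cos(2*t)/4 + ∫(-3*t*cos(2*t)/2) dt.
Step 2. Integrate ∫(-3*t*cos(2*t)/2) dt by parts with u = t, dv = (-3*cos(2*t)/2) dt, so v = -3*sin(2*t)/4: now 3*t**2*cos(2*t)/4 - 3*t*sin(2*t)/4 + ∫(3*sin(2*t)/4) dt.
Step 3. Evaluate the standard form: now 3*t**2*cos(2*t)/4 - 3*t*sin(2*t)/4 - 3*cos(2*t)/8.
Answer: 3*t**2*cos(2*t)/4 - 3*t*sin(2*t)/4 - 3*cos(2*t)/8.


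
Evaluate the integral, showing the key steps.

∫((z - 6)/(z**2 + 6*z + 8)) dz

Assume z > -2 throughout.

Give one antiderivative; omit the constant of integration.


Step 1. Decompose ∫((z - 6)/(z**2 + 6*z + 8)) dz by partial fractions, (z - 6)/(z**2 + 6*z + 8) = 5/(z + 4) - 4/(z + 2): now ∫(-4/(z + 2)) dz + ∫(5/(z + 4)) dz.
Step 2. Evaluate the standard form [assuming z > -2]: now -4*log(z + 2) + ∫(5/(z + 4)) dz.
Step 3. Evaluate the standard form [assuming z > -4]: now -4*log(z + 2) + 5*log(z + 4).
Answer: -4*log(z + 2) + 5*log(z + 4).


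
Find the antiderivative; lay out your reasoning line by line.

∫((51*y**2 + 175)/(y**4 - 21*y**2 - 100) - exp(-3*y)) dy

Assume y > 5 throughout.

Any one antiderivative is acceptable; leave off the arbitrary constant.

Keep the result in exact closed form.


Step 1. Rewrite: now ∫((51*y**2 + 175)/(y**4 - 21*y**2 - 100)) dy + ∫(-exp(-3*y)) dy.
Step 2. Decompose ∫((51*y**2 + 175)/(y**4 - 21*y**2 - 100)) dy by partial fractions, (51*y**2 + 175)/(y**4 - 21*y**2 - 100) = 1/(y**2 + 4) - 5/(y + 5) + 5/(y - 5): now ∫(5/(y - 5)) dy + ∫(-5/(y + 5)) dy + ∫(1/(y**2 + 4)) dy + ∫(-exp(-3*y)) dy.
Step 3. Evaluate the standard form [assuming y > 5]: now 5*log(y - 5) + ∫(-5/(y + 5)) dy + ∫(1/(y**2 + 4)) dy + ∫(-exp(-3*y)) dy.
Step 4. Evaluate the standard form [assuming y > -5]: now 5*log(y - 5) - 5*log(y + 5) + ∫(1/(y**2 + 4)) dy + ∫(-exp(-3*y)) dy.
Step 5. Evaluate the standard form: now 5*log(y - 5) - 5*log(y + 5) + atan(y/2)/2 + ∫(-exp(-3*y)) dy.
Step 6. Evaluate the standard form: now 5*log(y - 5) - 5*log(y + 5) + atan(y/2)/2 + exp(-3*y)/3.
Answer: 5*log(y - 5) - 5*log(y + 5) + atan(y/2)/2 + exp(-3*y)/3.


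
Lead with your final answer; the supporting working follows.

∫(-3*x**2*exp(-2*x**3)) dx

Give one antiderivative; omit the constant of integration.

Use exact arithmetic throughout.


The answer is exp(-2*x**3)/2.
Step 1. Substitute u = x**3, turning ∫(-3*x**2*exp(-2*x**3)) dx into ∫(-exp(-2*u)) du: now ∫(-exp(-2*u)) du.
Step 2. Evaluate the standard form: now exp(-2*u)/2.
Step 3. Substitute back u = x**3: now exp(-2*x**3)/2.
Answer: exp(-2*x**3)/2.


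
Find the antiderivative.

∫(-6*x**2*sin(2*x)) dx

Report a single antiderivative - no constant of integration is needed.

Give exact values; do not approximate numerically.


Answer: 3*x**2*cos(2*x) - 3*x*sin(2*x) - 3*cos(2*x)/2.


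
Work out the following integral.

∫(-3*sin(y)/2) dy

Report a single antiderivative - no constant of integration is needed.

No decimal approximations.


Answer: 3*cos(y)/2.


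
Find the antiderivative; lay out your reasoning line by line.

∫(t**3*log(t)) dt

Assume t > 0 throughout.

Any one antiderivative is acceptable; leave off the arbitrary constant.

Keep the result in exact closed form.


Step 1. Integrate ∫(t**3*log(t)) dt by parts with u = log(t), dv = (t**3) dt, so v = t**4/4 [assuming t > 0]: now t**4*log(t)/4 + ∫(-t**3/4) dt.
Step 2. Evaluate the standard form: now t**4*log(t)/4 - t**4/16.
Answer: t**4*log(t)/4 - t**4/16.


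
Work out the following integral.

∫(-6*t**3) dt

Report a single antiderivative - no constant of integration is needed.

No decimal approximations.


Answer: -3*t**4/2.


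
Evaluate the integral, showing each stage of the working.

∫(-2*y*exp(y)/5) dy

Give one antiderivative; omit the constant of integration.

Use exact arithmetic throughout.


Step 1. Integrate ∫(-2*y*exp(y)/5) dy by parts with u = y, dv = (-2*exp(y)/5) dy, so v = -2*exp(y)/5: now -2*y*exp(y)/5 + ∫(2*exp(y)/5) dy.
Step 2. Evaluate the standard form: now -2*y*exp(y)/5 + 2*exp(y)/5.
Answer: -2*y*exp(y)/5 + 2*exp(y)/5.


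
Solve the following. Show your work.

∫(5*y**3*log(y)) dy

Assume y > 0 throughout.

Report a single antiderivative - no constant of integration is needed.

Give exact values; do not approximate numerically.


Step 1. Integrate ∫(5*y**3*log(y)) dy by parts with u = log(y), dv = (5*y**3) dy, so v = 5*y**4/4 [assuming y > 0]: now 5*y**4*log(y)/4 + ∫(-5*y**3/4) dy.
Step 2. Evaluate the standard form: now 5*y**4*log(y)/4 - 5*y**4/16.
Answer: 5*y**4*log(y)/4 - 5*y**4/16.


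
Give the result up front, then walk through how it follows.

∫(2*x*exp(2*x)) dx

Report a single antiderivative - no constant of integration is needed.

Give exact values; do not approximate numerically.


The answer is x*exp(2*x) - exp(2*x)/2.
Step 1. Integrate ∫(2*x*exp(2*x)) dx by parts with u = x, dv = (2*exp(2*x)) dx, so v = exp(2*x): now x*exp(2*x) + ∫(-exp(2*x)) dx.
Step 2. Evaluate the standard form: now x*exp(2*x) - exp(2*x)/2.
Answer: x*exp(2*x) - exp(2*x)/2.


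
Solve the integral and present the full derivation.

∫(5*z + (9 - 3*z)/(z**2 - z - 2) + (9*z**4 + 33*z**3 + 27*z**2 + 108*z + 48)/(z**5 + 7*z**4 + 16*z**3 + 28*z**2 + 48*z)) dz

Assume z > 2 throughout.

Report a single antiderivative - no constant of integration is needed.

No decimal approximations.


Step 1. Rewrite: now ∫(5*z) dz + ∫((9 - 3*z)/(z**2 - z - 2)) dz + ∫((9*z**4 + 33*z**3 + 27*z**2 + 108*z + 48)/(z**5 + 7*z**4 + 16*z**3 + 28*z**2 + 48*z)) dz.
Step 2. Evaluate the standard form: now 5*z**2/2 + ∫((9 - 3*z)/(z**2 - z - 2)) dz + ∫((9*z**4 + 33*z**3 + 27*z**2 + 108*z + 48)/(z**5 + 7*z**4 + 16*z**3 + 28*z**2 + 48*z)) dz.
Step 3. Decompose ∫((9*z**4 + 33*z**3 + 27*z**2 + 108*z + 48)/(z**5 + 7*z**4 + 16*z**3 + 28*z**2 + 48*z)) dz by partial fractions, (9*z**4 + 33*z**3 + 27*z**2 + 108*z + 48)/(z**5 + 7*z**4 + 16*z**3 + 28*z**2 + 48*z) = -3/(z**2 + 4) + 3/(z + 4) + 5/(z + 3) + 1/z: now 5*z**2/2 + ∫(1/z) dz + ∫((9 - 3*z)/(z**2 - z - 2)) dz + ∫(5/(z + 3)) dz + ∫(3/(z + 4)) dz + ∫(-3/(z**2 + 4)) dz.
Step 4. Evaluate the standard form [assuming z > 0]: now 5*z**2/2 + log(z) + ∫((9 - 3*z)/(z**2 - z - 2)) dz + ∫(5/(z + 3)) dz + ∫(3/(z + 4)) dz + ∫(-3/(z**2 + 4)) dz.
Step 5. Evaluate the standard form [assuming z > -3]: now 5*z**2/2 + log(z) + 5*log(z + 3) + ∫((9 - 3*z)/(z**2 - z - 2)) dz + ∫(3/(z + 4)) dz + ∫(-3/(z**2 + 4)) dz.
Step 6. Evaluate the standard form [assuming z > -4]: now 5*z**2/2 + log(z) + 5*log(z + 3) + 3*log(z + 4) + ∫((9 - 3*z)/(z**2 - z - 2)) dz + ∫(-3/(z**2 + 4)) dz.
Step 7. Evaluate the standard form: now 5*z**2/2 + log(z) + 5*log(z + 3) + 3*log(z + 4) - 3*atan(z/2)/2 + ∫((9 - 3*z)/(z**2 - z - 2)) dz.
Step 8. Decompose ∫((9 - 3*z)/(z**2 - z - 2)) dz by partial fractions, (9 - 3*z)/(z**2 - z - 2) = -4/(z + 1) + 1/(z - 2): now 5*z**2/2 + log(z) + 5*log(z + 3) + 3*log(z + 4) - 3*atan(z/2)/2 + ∫(1/(z - 2)) dz + ∫(-4/(z + 1)) dz.
Step 9. Evaluate the standard form [assuming z > -1]: now 5*z**2/2 + log(z) - 4*log(z + 1) + 5*log(z + 3) + 3*log(z + 4) - 3*atan(z/2)/2 + ∫(1/(z - 2)) dz.
Step 10. Evaluate the standard form [assuming z > 2]: now 5*z**2/2 + log(z) + log(z - 2) - 4*log(z + 1) + 5*log(z + 3) + 3*log(z + 4) - 3*atan(z/2)/2.
Answer: 5*z**2/2 + log(z) + log(z - 2) - 4*log(z + 1) + 5*log(z + 3) + 3*log(z + 4) - 3*atan(z/2)/2.


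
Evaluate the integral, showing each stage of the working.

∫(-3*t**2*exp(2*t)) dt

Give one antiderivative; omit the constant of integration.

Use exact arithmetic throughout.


Step 1. Integrate ∫(-3*t**2*exp(2*t)) dt by parts with u = t**2, dv = (-3*exp(2*t)) dt, so v = -3*exp(2*t)/2: now -3*t**2*exp(2*t)/2 + ∫(3*t*exp(2*t)) dt.
Step 2. Integrate ∫(3*t*exp(2*t)) dt by parts with u = t, dv = (3*exp(2*t)) dt, so v = 3*exp(2*t)/2: now -3*t**2*exp(2*t)/2 + 3*t*exp(2*t)/2 + ∫(-3*exp(2*t)/2) dt.
Step 3. Evaluate the standard form: now -3*t**2*exp(2*t)/2 + 3*t*exp(2*t)/2 - 3*exp(2*t)/4.
Answer: -3*t**2*exp(2*t)/2 + 3*t*exp(2*t)/2 - 3*exp(2*t)/4.


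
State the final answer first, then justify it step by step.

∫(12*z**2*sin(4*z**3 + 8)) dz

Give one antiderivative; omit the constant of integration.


The answer is -cos(4*z**3 + 8).
Step 1. Substitute u = z**3 + 2, turning ∫(12*z**2*sin(4*z**3 + 8)) dz into ∫(4*sin(4*u)) du: now ∫(4*sin(4*u)) du.
Step 2. Evaluate the standard form: now -cos(4*u).
Step 3. Substitute back u = z**3 + 2: now -cos(4*z**3 + 8).
Answer: -cos(4*z**3 + 8).


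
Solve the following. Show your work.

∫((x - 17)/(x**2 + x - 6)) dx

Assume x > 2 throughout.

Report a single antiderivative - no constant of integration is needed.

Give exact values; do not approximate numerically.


Step 1. Decompose ∫((x - 17)/(x**2 + x - 6)) dx by partial fractions, (x - 17)/(x**2 + x - 6) = 4/(x + 3) - 3/(x - 2): now ∫(-3/(x - 2)) dx + ∫(4/(x + 3)) dx.
Step 2. Evaluate the standard form [assuming x > -3]: now 4*log(x + 3) + ∫(-3/(x - 2)) dx.
Step 3. Evaluate the standard form [assuming x > 2]: now -3*log(x - 2) + 4*log(x + 3).
Answer: -3*log(x - 2) + 4*log(x + 3).


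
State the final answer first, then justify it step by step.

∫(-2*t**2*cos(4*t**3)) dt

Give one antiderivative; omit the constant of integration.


The answer is -sin(4*t**3)/6.
Step 1. Substitute u = t**3, turning ∫(-2*t**2*cos(4*t**3)) dt into ∫(-2*cos(4*u)/3) du: now ∫(-2*cos(4*u)/3) du.
Step 2. Evaluate the standard form: now -sin(4*u)/6.
Step 3. Substitute back u = t**3: now -sin(4*t**3)/6.
Answer: -sin(4*t**3)/6.


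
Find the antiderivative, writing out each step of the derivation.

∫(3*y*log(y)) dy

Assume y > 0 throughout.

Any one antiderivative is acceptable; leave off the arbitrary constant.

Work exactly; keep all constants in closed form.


Step 1. Integrate ∫(3*y*log(y)) dy by parts with u = log(y), dv = (3*y) dy, so v = 3*y**2/2 [assuming y > 0]: now 3*y**2*log(y)/2 + ∫(-3*y/2) dy.
Step 2. Evaluate the standard form: now 3*y**2*log(y)/2 - 3*y**2/4.
Answer: 3*y**2*log(y)/2 - 3*y**2/4.


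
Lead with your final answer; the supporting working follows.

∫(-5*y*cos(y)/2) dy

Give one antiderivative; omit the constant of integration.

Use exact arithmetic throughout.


The answer is -5*y*sin(y)/2 - 5*cos(y)/2.
Step 1. Integrate ∫(-5*y*cos(y)/2) dy by parts with u = y, dv = (-5*cos(y)/2) dy, so v = -5*sin(y)/2: now -5*y*sin(y)/2 + ∫(5*sin(y)/2) dy.
Step 2. Evaluate the standard form: now -5*y*sin(y)/2 - 5*cos(y)/2.
Answer: -5*y*sin(y)/2 - 5*cos(y)/2.


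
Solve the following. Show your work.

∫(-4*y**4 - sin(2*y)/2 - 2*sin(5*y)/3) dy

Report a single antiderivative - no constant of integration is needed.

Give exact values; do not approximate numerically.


Step 1. Rewrite: now ∫(-4*y**4) dy + ∫(-sin(2*y)/2) dy + ∫(-2*sin(5*y)/3) dy.
Step 2. Evaluate the standard form: now -4*y**5/5 + ∫(-sin(2*y)/2) dy + ∫(-2*sin(5*y)/3) dy.
Step 3. Evaluate the standard form: now -4*y**5/5 + cos(2*y)/4 + ∫(-2*sin(5*y)/3) dy.
Step 4. Evaluate the standard form: now -4*y**5/5 + cos(2*y)/4 + 2*cos(5*y)/15.
Answer: -4*y**5/5 + cos(2*y)/4 + 2*cos(5*y)/15.


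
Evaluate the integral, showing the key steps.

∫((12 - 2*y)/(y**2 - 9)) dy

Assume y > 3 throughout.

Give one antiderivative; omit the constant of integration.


Step 1. Decompose ∫((12 - 2*y)/(y**2 - 9)) dy by partial fractions, (12 - 2*y)/(y**2 - 9) = -3/(y + 3) + 1/(y - 3): now ∫(1/(y - 3)) dy + ∫(-3/(y + 3)) dy.
Step 2. Evaluate the standard form [assuming y > -3]: now -3*log(y + 3) + ∫(1/(y - 3)) dy.
Step 3. Evaluate the standard form [assuming y > 3]: now log(y - 3) - 3*log(y + 3).
Answer: log(y - 3) - 3*log(y + 3).


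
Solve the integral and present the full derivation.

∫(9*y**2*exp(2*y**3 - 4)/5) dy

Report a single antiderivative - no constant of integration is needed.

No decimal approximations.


Step 1. Substitute u = y**3 - 2, turning ∫(9*y**2*exp(2*y**3 - 4)/5) dy into ∫(3*exp(2*u)/5) du: now ∫(3*exp(2*u)/5) du.
Step 2. Evaluate the standard form: now 3*exp(2*u)/10.
Step 3. Substitute back u = y**3 - 2: now 3*exp(2*y**3 - 4)/10.
Answer: 3*exp(2*y**3 - 4)/10.


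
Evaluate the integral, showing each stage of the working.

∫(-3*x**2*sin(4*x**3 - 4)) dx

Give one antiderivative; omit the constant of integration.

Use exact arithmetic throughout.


Step 1. Substitute u = x**3 - 1, turning ∫(-3*x**2*sin(4*x**3 - 4)) dx into ∫(-sin(4*u)) du: now ∫(-sin(4*u)) du.
Step 2. Evaluate the standard form: now cos(4*u)/4.
Step 3. Substitute back u = x**3 - 1: now cos(4*x**3 - 4)/4.
Answer: cos(4*x**3 - 4)/4.


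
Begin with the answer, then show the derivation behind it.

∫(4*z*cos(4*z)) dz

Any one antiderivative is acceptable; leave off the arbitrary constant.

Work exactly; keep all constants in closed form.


The answer is z*sin(4*z) + cos(4*z)/4.
Step 1. Integrate ∫(4*z*cos(4*z)) dz by parts with u = z, dv = (4*cos(4*z)) dz, so v = sin(4*z): now z*sin(4*z) + ∫(-sin(4*z)) dz.
Step 2. Evaluate the standard form: now z*sin(4*z) + cos(4*z)/4.
Answer: z*sin(4*z) + cos(4*z)/4.


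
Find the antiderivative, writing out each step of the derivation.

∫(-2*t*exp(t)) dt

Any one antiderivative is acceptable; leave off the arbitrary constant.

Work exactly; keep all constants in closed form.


Step 1. Integrate ∫(-2*t*exp(t)) dt by parts with u = t, dv = (-2*exp(t)) dt, so v = -2*exp(t): now -2*t*exp(t) + ∫(2*exp(t)) dt.
Step 2. Evaluate the standard form: now -2*t*exp(t) + 2*exp(t).
Answer: -2*t*exp(t) + 2*exp(t).


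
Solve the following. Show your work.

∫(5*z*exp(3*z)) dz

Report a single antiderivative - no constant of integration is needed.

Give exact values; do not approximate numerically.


Step 1. Integrate ∫(5*z*exp(3*z)) dz by parts with u = z, dv = (5*exp(3*z)) dz, so v = 5*exp(3*z)/3: now 5*z*exp(3*z)/3 + ∫(-5*exp(3*z)/3) dz.
Step 2. Evaluate the standard form: now 5*z*exp(3*z)/3 - 5*exp(3*z)/9.
Answer: 5*z*exp(3*z)/3 - 5*exp(3*z)/9.


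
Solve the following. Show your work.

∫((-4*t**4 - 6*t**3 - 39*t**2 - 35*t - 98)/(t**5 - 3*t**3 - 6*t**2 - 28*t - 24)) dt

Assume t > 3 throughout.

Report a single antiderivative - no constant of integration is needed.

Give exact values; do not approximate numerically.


Step 1. Decompose ∫((-4*t**4 - 6*t**3 - 39*t**2 - 35*t - 98)/(t**5 - 3*t**3 - 6*t**2 - 28*t - 24)) dt by partial fractions, (-4*t**4 - 6*t**3 - 39*t**2 - 35*t - 98)/(t**5 - 3*t**3 - 6*t**2 - 28*t - 24) = 1/(t**2 + 4) - 5/(t + 2) + 5/(t + 1) - 4/(t - 3): now ∫(-4/(t - 3)) dt + ∫(5/(t + 1)) dt + ∫(-5/(t + 2)) dt + ∫(1/(t**2 + 4)) dt.
Step 2. Evaluate the standard form [assuming t > -2]: now -5*log(t + 2) + ∫(-4/(t - 3)) dt + ∫(5/(t + 1)) dt + ∫(1/(t**2 + 4)) dt.
Step 3. Evaluate the standard form [assuming t > -1]: now 5*log(t + 1) - 5*log(t + 2) + ∫(-4/(t - 3)) dt + ∫(1/(t**2 + 4)) dt.
Step 4. Evaluate the standard form [assuming t > 3]: now -4*log(t - 3) + 5*log(t + 1) - 5*log(t + 2) + ∫(1/(t**2 + 4)) dt.
Step 5. Evaluate the standard form: now -4*log(t - 3) + 5*log(t + 1) - 5*log(t + 2) + atan(t/2)/2.
Answer: -4*log(t - 3) + 5*log(t + 1) - 5*log(t + 2) + atan(t/2)/2.


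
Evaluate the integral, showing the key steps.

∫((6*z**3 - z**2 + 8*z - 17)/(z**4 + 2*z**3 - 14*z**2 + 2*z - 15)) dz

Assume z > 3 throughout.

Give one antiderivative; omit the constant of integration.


Step 1. Decompose ∫((6*z**3 - z**2 + 8*z - 17)/(z**4 + 2*z**3 - 14*z**2 + 2*z - 15)) dz by partial fractions, (6*z**3 - z**2 + 8*z - 17)/(z**4 + 2*z**3 - 14*z**2 + 2*z - 15) = 1/(z**2 + 1) + 4/(z + 5) + 2/(z - 3): now ∫(2/(z - 3)) dz + ∫(4/(z + 5)) dz + ∫(1/(z**2 + 1)) dz.
Step 2. Evaluate the standard form [assuming z > 3]: now 2*log(z - 3) + ∫(4/(z + 5)) dz + ∫(1/(z**2 + 1)) dz.
Step 3. Evaluate the standard form [assuming z > -5]: now 2*log(z - 3) + 4*log(z + 5) + ∫(1/(z**2 + 1)) dz.
Step 4. Evaluate the standard form: now 2*log(z - 3) + 4*log(z + 5) + atan(z).
Answer: 2*log(z - 3) + 4*log(z + 5) + atan(z).


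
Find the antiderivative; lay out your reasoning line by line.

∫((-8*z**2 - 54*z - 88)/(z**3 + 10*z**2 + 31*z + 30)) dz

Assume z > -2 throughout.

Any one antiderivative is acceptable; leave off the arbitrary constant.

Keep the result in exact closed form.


Step 1. Decompose ∫((-8*z**2 - 54*z - 88)/(z**3 + 10*z**2 + 31*z + 30)) dz by partial fractions, (-8*z**2 - 54*z - 88)/(z**3 + 10*z**2 + 31*z + 30) = -3/(z + 5) - 1/(z + 3) - 4/(z + 2): now ∫(-4/(z + 2)) dz + ∫(-1/(z + 3)) dz + ∫(-3/(z + 5)) dz.
Step 2. Evaluate the standard form [assuming z > -2]: now -4*log(z + 2) + ∫(-1/(z + 3)) dz + ∫(-3/(z + 5)) dz.
Step 3. Evaluate the standard form [assuming z > -5]: now -4*log(z + 2) - 3*log(z + 5) + ∫(-1/(z + 3)) dz.
Step 4. Evaluate the standard form [assuming z > -3]: now -4*log(z + 2) - log(z + 3) - 3*log(z + 5).
Answer: -4*log(z + 2) - log(z + 3) - 3*log(z + 5).


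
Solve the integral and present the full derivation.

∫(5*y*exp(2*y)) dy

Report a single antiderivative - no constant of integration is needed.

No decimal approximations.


Step 1. Integrate ∫(5*y*exp(2*y)) dy by parts with u = y, dv = (5*exp(2*y)) dy, so v = 5*exp(2*y)/2: now 5*y*exp(2*y)/2 + ∫(-5*exp(2*y)/2) dy.
Step 2. Evaluate the standard form: now 5*y*exp(2*y)/2 - 5*exp(2*y)/4.
Answer: 5*y*exp(2*y)/2 - 5*exp(2*y)/4.


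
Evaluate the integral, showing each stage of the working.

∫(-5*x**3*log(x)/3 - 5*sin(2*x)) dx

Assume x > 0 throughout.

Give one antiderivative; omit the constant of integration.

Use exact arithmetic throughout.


Step 1. Rewrite: now ∫(-5*x**3*log(x)/3) dx + ∫(-5*sin(2*x)) dx.
Step 2. Integrate ∫(-5*x**3*log(x)/3) dx by parts with u = log(x), dv = (-5*x**3/3) dx, so v = -5*x**4/12 [assuming x > 0]: now -5*x**4*log(x)/12 + ∫(5*x**3/12) dx + ∫(-5*sin(2*x)) dx.
Step 3. Evaluate the standard form: now -5*x**4*log(x)/12 + 5*x**4/48 + ∫(-5*sin(2*x)) dx.
Step 4. Evaluate the standard form: now -5*x**4*log(x)/12 + 5*x**4/48 + 5*cos(2*x)/2.
Answer: -5*x**4*log(x)/12 + 5*x**4/48 + 5*cos(2*x)/2.


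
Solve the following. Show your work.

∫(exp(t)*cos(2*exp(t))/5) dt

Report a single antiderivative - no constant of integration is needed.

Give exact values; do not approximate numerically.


Step 1. Substitute u = exp(t), turning ∫(exp(t)*cos(2*exp(t))/5) dt into ∫(cos(2*u)/5) du: now ∫(cos(2*u)/5) du.
Step 2. Evaluate the standard form: now sin(2*u)/10.
Step 3. Substitute back u = exp(t): now sin(2*exp(t))/10.
Answer: sin(2*exp(t))/10.


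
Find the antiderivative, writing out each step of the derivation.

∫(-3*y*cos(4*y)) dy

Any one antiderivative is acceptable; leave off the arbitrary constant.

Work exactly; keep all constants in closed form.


Step 1. Integrate ∫(-3*y*cos(4*y)) dy by parts with u = y, dv = (-3*cos(4*y)) dy, so v = -3*sin(4*y)/4: now -3*y*sin(4*y)/4 + ∫(3*sin(4*y)/4) dy.
Step 2. Evaluate the standard form: now -3*y*sin(4*y)/4 - 3*cos(4*y)/16.
Answer: -3*y*sin(4*y)/4 - 3*cos(4*y)/16.


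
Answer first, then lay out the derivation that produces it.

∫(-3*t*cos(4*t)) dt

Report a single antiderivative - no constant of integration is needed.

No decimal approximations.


The answer is -3*t*sin(4*t)/4 - 3*cos(4*t)/16.
Step 1. Integrate ∫(-3*t*cos(4*t)) dt by parts with u = t, dv = (-3*cos(4*t)) dt, so v = -3*sin(4*t)/4: now -3*t*sin(4*t)/4 + ∫(3*sin(4*t)/4) dt.
Step 2. Evaluate the standard form: now -3*t*sin(4*t)/4 - 3*cos(4*t)/16.
Answer: -3*t*sin(4*t)/4 - 3*cos(4*t)/16.


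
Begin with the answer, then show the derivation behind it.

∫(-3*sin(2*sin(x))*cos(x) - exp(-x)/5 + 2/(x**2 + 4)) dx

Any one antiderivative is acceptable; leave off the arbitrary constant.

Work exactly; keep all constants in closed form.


The answer is 3*cos(2*sin(x))/2 + atan(x/2) + exp(-x)/5.
Step 1. Rewrite: now ∫(-3*sin(2*sin(x))*cos(x)) dx + ∫(2/(x**2 + 4)) dx + ∫(-exp(-x)/5) dx.
Step 2. Evaluate the standard form: now ∫(-3*sin(2*sin(x))*cos(x)) dx + ∫(2/(x**2 + 4)) dx + exp(-x)/5.
Step 3. Evaluate the standard form: now atan(x/2) + ∫(-3*sin(2*sin(x))*cos(x)) dx + exp(-x)/5.
Step 4. Substitute u = sin(x), turning ∫(-3*sin(2*sin(x))*cos(x)) dx into ∫(-3*sin(2*u)) du: now atan(x/2) + ∫(-3*sin(2*u)) du + exp(-x)/5.
Step 5. Evaluate the standard form: now 3*cos(2*u)/2 + atan(x/2) + exp(-x)/5.
Step 6. Substitute back u = sin(x): now 3*cos(2*sin(x))/2 + atan(x/2) + exp(-x)/5.
Answer: 3*cos(2*sin(x))/2 + atan(x/2) + exp(-x)/5.


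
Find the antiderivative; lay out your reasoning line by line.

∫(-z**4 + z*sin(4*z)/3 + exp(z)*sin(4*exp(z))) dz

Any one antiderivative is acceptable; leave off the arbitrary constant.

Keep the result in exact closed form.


Step 1. Rewrite: now ∫(-z**4) dz + ∫(z*sin(4*z)/3) dz + ∫(exp(z)*sin(4*exp(z))) dz.
Step 2. Evaluate the standard form: now -z**5/5 + ∫(z*sin(4*z)/3) dz + ∫(exp(z)*sin(4*exp(z))) dz.
Step 3. Integrate ∫(z*sin(4*z)/3) dz by parts with u = z, dv = (sin(4*z)/3) dz, so v = -cos(4*z)/12: now -z**5/5 - z*cos(4*z)/12 + ∫(exp(z)*sin(4*exp(z))) dz + ∫(cos(4*z)/12) dz.
Step 4. Evaluate the standard form: now -z**5/5 - z*cos(4*z)/12 + sin(4*z)/48 + ∫(exp(z)*sin(4*exp(z))) dz.
Step 5. Substitute u = exp(z), turning ∫(exp(z)*sin(4*exp(z))) dz into ∫(sin(4*u)) du: now -z**5/5 - z*cos(4*z)/12 + sin(4*z)/48 + ∫(sin(4*u)) du.
Step 6. Evaluate the standard form: now -z**5/5 - z*cos(4*z)/12 + sin(4*z)/48 - cos(4*u)/4.
Step 7. Substitute back u = exp(z): now -z**5/5 - z*cos(4*z)/12 + sin(4*z)/48 - cos(4*exp(z))/4.
Answer: -z**5/5 - z*cos(4*z)/12 + sin(4*z)/48 - cos(4*exp(z))/4.


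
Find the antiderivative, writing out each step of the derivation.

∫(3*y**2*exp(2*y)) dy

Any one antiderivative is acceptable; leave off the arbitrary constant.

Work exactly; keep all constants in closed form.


Step 1. Integrate ∫(3*y**2*exp(2*y)) dy by parts with u = y**2, dv = (3*exp(2*y)) dy, so v = 3*exp(2*y)/2: now 3*y**2*exp(2*y)/2 + ∫(-3*y*exp(2*y)) dy.
Step 2. Integrate ∫(-3*y*exp(2*y)) dy by parts with u = y, dv = (-3*exp(2*y)) dy, so v = -3*exp(2*y)/2: now 3*y**2*exp(2*y)/2 - 3*y*exp(2*y)/2 + ∫(3*exp(2*y)/2) dy.
Step 3. Evaluate the standard form: now 3*y**2*exp(2*y)/2 - 3*y*exp(2*y)/2 + 3*exp(2*y)/4.
Answer: 3*y**2*exp(2*y)/2 - 3*y*exp(2*y)/2 + 3*exp(2*y)/4.


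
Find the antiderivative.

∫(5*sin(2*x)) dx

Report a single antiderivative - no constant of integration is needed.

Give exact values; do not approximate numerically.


Answer: -5*cos(2*x)/2.


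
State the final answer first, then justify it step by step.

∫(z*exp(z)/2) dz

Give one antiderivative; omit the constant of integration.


The answer is z*exp(z)/2 - exp(z)/2.
Step 1. Integrate ∫(z*exp(z)/2) dz by parts with u = z, dv = (exp(z)/2) dz, so v = exp(z)/2: now z*exp(z)/2 + ∫(-exp(z)/2) dz.
Step 2. Evaluate the standard form: now z*exp(z)/2 - exp(z)/2.
Answer: z*exp(z)/2 - exp(z)/2.


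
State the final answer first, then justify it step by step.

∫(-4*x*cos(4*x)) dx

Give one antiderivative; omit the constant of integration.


The answer is -x*sin(4*x) - cos(4*x)/4.
Step 1. Integrate ∫(-4*x*cos(4*x)) dx by parts with u = x, dv = (-4*cos(4*x)) dx, so v = -sin(4*x): now -x*sin(4*x) + ∫(sin(4*x)) dx.
Step 2. Evaluate the standard form: now -x*sin(4*x) - cos(4*x)/4.
Answer: -x*sin(4*x) - cos(4*x)/4.


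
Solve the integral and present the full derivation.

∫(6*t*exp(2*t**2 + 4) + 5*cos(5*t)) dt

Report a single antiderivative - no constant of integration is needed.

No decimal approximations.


Step 1. Rewrite: now ∫(6*t*exp(2*t**2 + 4)) dt + ∫(5*cos(5*t)) dt.
Step 2. Evaluate the standard form: now sin(5*t) + ∫(6*t*exp(2*t**2 + 4)) dt.
Step 3. Substitute u = t**2 + 2, turning ∫(6*t*exp(2*t**2 + 4)) dt into ∫(3*exp(2*u)) du: now sin(5*t) + ∫(3*exp(2*u)) du.
Step 4. Evaluate the standard form: now 3*exp(2*u)/2 + sin(5*t).
Step 5. Substitute back u = t**2 + 2: now 3*exp(2*t**2 + 4)/2 + sin(5*t).
Answer: 3*exp(2*t**2 + 4)/2 + sin(5*t).


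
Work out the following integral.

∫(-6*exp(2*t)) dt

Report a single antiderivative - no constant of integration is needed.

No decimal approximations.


Answer: -3*exp(2*t).


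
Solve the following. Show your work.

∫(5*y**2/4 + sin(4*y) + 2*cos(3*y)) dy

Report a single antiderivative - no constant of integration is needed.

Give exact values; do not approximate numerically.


Step 1. Rewrite: now ∫(5*y**2/4) dy + ∫(sin(4*y)) dy + ∫(2*cos(3*y)) dy.
Step 2. Evaluate the standard form: now 2*sin(3*y)/3 + ∫(5*y**2/4) dy + ∫(sin(4*y)) dy.
Step 3. Evaluate the standard form: now 5*y**3/12 + 2*sin(3*y)/3 + ∫(sin(4*y)) dy.
Step 4. Evaluate the standard form: now 5*y**3/12 + 2*sin(3*y)/3 - cos(4*y)/4.
Answer: 5*y**3/12 + 2*sin(3*y)/3 - cos(4*y)/4.


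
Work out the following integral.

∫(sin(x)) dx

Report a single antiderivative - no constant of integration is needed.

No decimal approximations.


Answer: -cos(x).


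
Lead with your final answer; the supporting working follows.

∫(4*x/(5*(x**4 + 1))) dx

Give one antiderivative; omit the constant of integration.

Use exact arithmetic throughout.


The answer is 2*atan(x**2)/5.
Step 1. Substitute u = x**2, turning ∫(4*x/(5*(x**4 + 1))) dx into ∫(2/(5*(u**2 + 1))) du: now ∫(2/(5*(u**2 + 1))) du.
Step 2. Evaluate the standard form: now 2*atan(u)/5.
Step 3. Substitute back u = x**2: now 2*atan(x**2)/5.
Answer: 2*atan(x**2)/5.


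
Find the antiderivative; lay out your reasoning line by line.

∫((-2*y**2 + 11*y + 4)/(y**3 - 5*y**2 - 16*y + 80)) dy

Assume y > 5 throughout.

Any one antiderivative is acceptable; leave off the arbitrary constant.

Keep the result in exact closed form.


Step 1. Decompose ∫((-2*y**2 + 11*y + 4)/(y**3 - 5*y**2 - 16*y + 80)) dy by partial fractions, (-2*y**2 + 11*y + 4)/(y**3 - 5*y**2 - 16*y + 80) = -1/(y + 4) - 2/(y - 4) + 1/(y - 5): now ∫(1/(y - 5)) dy + ∫(-2/(y - 4)) dy + ∫(-1/(y + 4)) dy.
Step 2. Evaluate the standard form [assuming y > -4]: now -log(y + 4) + ∫(1/(y - 5)) dy + ∫(-2/(y - 4)) dy.
Step 3. Evaluate the standard form [assuming y > 4]: now -2*log(y - 4) - log(y + 4) + ∫(1/(y - 5)) dy.
Step 4. Evaluate the standard form [assuming y > 5]: now log(y - 5) - 2*log(y - 4) - log(y + 4).
Answer: log(y - 5) - 2*log(y - 4) - log(y + 4).


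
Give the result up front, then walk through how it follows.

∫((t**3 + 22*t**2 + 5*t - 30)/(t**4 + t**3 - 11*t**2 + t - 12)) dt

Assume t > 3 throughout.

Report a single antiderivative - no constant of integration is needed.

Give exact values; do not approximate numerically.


The answer is 3*log(t - 3) - 2*log(t + 4) + 4*atan(t).
Step 1. Decompose ∫((t**3 + 22*t**2 + 5*t - 30)/(t**4 + t**3 - 11*t**2 + t - 12)) dt by partial fractions, (t**3 + 22*t**2 + 5*t - 30)/(t**4 + t**3 - 11*t**2 + t - 12) = 4/(t**2 + 1) - 2/(t + 4) + 3/(t - 3): now ∫(3/(t - 3)) dt + ∫(-2/(t + 4)) dt + ∫(4/(t**2 + 1)) dt.
Step 2. Evaluate the standard form [assuming t > -4]: now -2*log(t + 4) + ∫(3/(t - 3)) dt + ∫(4/(t**2 + 1)) dt.
Step 3. Evaluate the standard form [assuming t > 3]: now 3*log(t - 3) - 2*log(t + 4) + ∫(4/(t**2 + 1)) dt.
Step 4. Evaluate the standard form: now 3*log(t - 3) - 2*log(t + 4) + 4*atan(t).
Answer: 3*log(t - 3) - 2*log(t + 4) + 4*atan(t).


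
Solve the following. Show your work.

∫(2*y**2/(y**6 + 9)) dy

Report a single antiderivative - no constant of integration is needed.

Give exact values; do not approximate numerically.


Step 1. Substitute u = y**3, turning ∫(2*y**2/(y**6 + 9)) dy into ∫(2/(3*(u**2 + 9))) du: now ∫(2/(3*(u**2 + 9))) du.
Step 2. Evaluate the standard form: now 2*atan(u/3)/9.
Step 3. Substitute back u = y**3: now 2*atan(y**3/3)/9.
Answer: 2*atan(y**3/3)/9.


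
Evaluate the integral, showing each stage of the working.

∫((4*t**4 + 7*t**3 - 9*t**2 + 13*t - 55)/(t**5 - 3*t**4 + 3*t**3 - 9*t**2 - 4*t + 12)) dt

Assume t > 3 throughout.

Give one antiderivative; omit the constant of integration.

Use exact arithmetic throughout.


Step 1. Decompose ∫((4*t**4 + 7*t**3 - 9*t**2 + 13*t - 55)/(t**5 - 3*t**4 + 3*t**3 - 9*t**2 - 4*t + 12)) dt by partial fractions, (4*t**4 + 7*t**3 - 9*t**2 + 13*t - 55)/(t**5 - 3*t**4 + 3*t**3 - 9*t**2 - 4*t + 12) = 3/(t**2 + 4) - 2/(t + 1) + 2/(t - 1) + 4/(t - 3): now ∫(4/(t - 3)) dt + ∫(2/(t - 1)) dt + ∫(-2/(t + 1)) dt + ∫(3/(t**2 + 4)) dt.
Step 2. Evaluate the standard form [assuming t > 3]: now 4*log(t - 3) + ∫(2/(t - 1)) dt + ∫(-2/(t + 1)) dt + ∫(3/(t**2 + 4)) dt.
Step 3. Evaluate the standard form [assuming t > -1]: now 4*log(t - 3) - 2*log(t + 1) + ∫(2/(t - 1)) dt + ∫(3/(t**2 + 4)) dt.
Step 4. Evaluate the standard form [assuming t > 1]: now 4*log(t - 3) + 2*log(t - 1) - 2*log(t + 1) + ∫(3/(t**2 + 4)) dt.
Step 5. Evaluate the standard form: now 4*log(t - 3) + 2*log(t - 1) - 2*log(t + 1) + 3*atan(t/2)/2.
Answer: 4*log(t - 3) + 2*log(t - 1) - 2*log(t + 1) + 3*atan(t/2)/2.


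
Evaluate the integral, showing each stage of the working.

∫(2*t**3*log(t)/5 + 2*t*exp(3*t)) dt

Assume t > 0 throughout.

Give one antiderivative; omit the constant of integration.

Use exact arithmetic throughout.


Step 1. Rewrite: now ∫(2*t*exp(3*t)) dt + ∫(2*t**3*log(t)/5) dt.
Step 2. Integrate ∫(2*t*exp(3*t)) dt by parts with u = t, dv = (2*exp(3*t)) dt, so v = 2*exp(3*t)/3: now 2*t*exp(3*t)/3 + ∫(2*t**3*log(t)/5) dt + ∫(-2*exp(3*t)/3) dt.
Step 3. Evaluate the standard form: now 2*t*exp(3*t)/3 - 2*exp(3*t)/9 + ∫(2*t**3*log(t)/5) dt.
Step 4. Integrate ∫(2*t**3*log(t)/5) dt by parts with u = log(t), dv = (2*t**3/5) dt, so v = t**4/10 [assuming t > 0]: now t**4*log(t)/10 + 2*t*exp(3*t)/3 - 2*exp(3*t)/9 + ∫(-t**3/10) dt.
Step 5. Evaluate the standard form: now t**4*log(t)/10 - t**4/40 + 2*t*exp(3*t)/3 - 2*exp(3*t)/9.
Answer: t**4*log(t)/10 - t**4/40 + 2*t*exp(3*t)/3 - 2*exp(3*t)/9.


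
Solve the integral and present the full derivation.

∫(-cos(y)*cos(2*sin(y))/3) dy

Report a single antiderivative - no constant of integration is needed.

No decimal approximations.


Step 1. Substitute u = sin(y), turning ∫(-cos(y)*cos(2*sin(y))/3) dy into ∫(-cos(2*u)/3) du: now ∫(-cos(2*u)/3) du.
Step 2. Evaluate the standard form: now -sin(2*u)/6.
Step 3. Substitute back u = sin(y): now -sin(2*sin(y))/6.
Answer: -sin(2*sin(y))/6.


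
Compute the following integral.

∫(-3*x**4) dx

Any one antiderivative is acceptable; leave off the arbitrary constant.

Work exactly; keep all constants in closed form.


Answer: -3*x**5/5.


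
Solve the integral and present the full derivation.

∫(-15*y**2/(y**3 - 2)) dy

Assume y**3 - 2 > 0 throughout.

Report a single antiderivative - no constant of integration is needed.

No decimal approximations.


Step 1. Substitute u = y**3 - 2, turning ∫(-15*y**2/(y**3 - 2)) dy into ∫(-5/u) du: now ∫(-5/u) du.
Step 2. Evaluate the standard form [assuming u > 0]: now -5*log(u).
Step 3. Substitute back u = y**3 - 2: now -5*log(y**3 - 2).
Answer: -5*log(y**3 - 2).


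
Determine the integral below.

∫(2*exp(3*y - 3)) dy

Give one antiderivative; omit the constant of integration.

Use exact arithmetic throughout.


Answer: 2*exp(3*y - 3)/3.
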